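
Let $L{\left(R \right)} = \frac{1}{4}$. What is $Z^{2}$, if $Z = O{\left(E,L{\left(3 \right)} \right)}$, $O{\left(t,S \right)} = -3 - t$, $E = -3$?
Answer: $0$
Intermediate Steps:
$L{\left(R \right)} = \frac{1}{4}$
$Z = 0$ ($Z = -3 - -3 = -3 + 3 = 0$)
$Z^{2} = 0^{2} = 0$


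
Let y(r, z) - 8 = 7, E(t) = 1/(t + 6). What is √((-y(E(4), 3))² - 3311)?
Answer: I*√3086 ≈ 55.552*I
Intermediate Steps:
E(t) = 1/(6 + t)
y(r, z) = 15 (y(r, z) = 8 + 7 = 15)
√((-y(E(4), 3))² - 3311) = √((-1*15)² - 3311) = √((-15)² - 3311) = √(225 - 3311) = √(-3086) = I*√3086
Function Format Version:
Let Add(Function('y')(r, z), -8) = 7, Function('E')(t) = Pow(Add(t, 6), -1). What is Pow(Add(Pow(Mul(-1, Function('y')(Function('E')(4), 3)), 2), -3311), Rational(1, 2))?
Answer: Mul(I, Pow(3086, Rational(1, 2))) ≈ Mul(55.552, I)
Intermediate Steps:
Function('E')(t) = Pow(Add(6, t), -1)
Function('y')(r, z) = 15 (Function('y')(r, z) = Add(8, 7) = 15)
Pow(Add(Pow(Mul(-1, Function('y')(Function('E')(4), 3)), 2), -3311), Rational(1, 2)) = Pow(Add(Pow(Mul(-1, 15), 2), -3311), Rational(1, 2)) = Pow(Add(Pow(-15, 2), -3311), Rational(1, 2)) = Pow(Add(225, -3311), Rational(1, 2)) = Pow(-3086, Rational(1, 2)) = Mul(I, Pow(3086, Rational(1, 2)))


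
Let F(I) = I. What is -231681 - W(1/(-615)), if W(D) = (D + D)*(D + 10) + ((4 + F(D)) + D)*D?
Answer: -87627531469/378225 ≈ -2.3168e+5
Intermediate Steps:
W(D) = D*(4 + 2*D) + 2*D*(10 + D) (W(D) = (D + D)*(D + 10) + ((4 + D) + D)*D = (2*D)*(10 + D) + (4 + 2*D)*D = 2*D*(10 + D) + D*(4 + 2*D) = D*(4 + 2*D) + 2*D*(10 + D))
-231681 - W(1/(-615)) = -231681 - 4*(6 + 1/(-615))/(-615) = -231681 - 4*(-1)*(6 - 1/615)/615 = -231681 - 4*(-1)*3689/(615*615) = -231681 - 1*(-14756/378225) = -231681 + 14756/378225 = -87627531469/378225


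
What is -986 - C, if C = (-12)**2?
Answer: -1130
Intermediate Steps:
C = 144
-986 - C = -986 - 1*144 = -986 - 144 = -1130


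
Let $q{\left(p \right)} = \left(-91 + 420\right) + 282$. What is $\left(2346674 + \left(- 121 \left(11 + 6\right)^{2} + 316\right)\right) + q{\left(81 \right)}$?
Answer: $2312632$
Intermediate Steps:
$q{\left(p \right)} = 611$ ($q{\left(p \right)} = 329 + 282 = 611$)
$\left(2346674 + \left(- 121 \left(11 + 6\right)^{2} + 316\right)\right) + q{\left(81 \right)} = \left(2346674 + \left(- 121 \left(11 + 6\right)^{2} + 316\right)\right) + 611 = \left(2346674 + \left(- 121 \cdot 17^{2} + 316\right)\right) + 611 = \left(2346674 + \left(\left(-121\right) 289 + 316\right)\right) + 611 = \left(2346674 + \left(-34969 + 316\right)\right) + 611 = \left(2346674 - 34653\right) + 611 = 2312021 + 611 = 2312632$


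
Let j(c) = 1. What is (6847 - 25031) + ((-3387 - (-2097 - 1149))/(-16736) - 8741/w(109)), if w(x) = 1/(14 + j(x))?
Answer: -2498667923/16736 ≈ -1.4930e+5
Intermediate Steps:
w(x) = 1/15 (w(x) = 1/(14 + 1) = 1/15)
(6847 - 25031) + ((-3387 - (-2097 - 1149))/(-16736) - 8741/w(109)) = (6847 - 25031) + ((-3387 - (-2097 - 1149))/(-16736) - 8741/1/15) = -18184 + ((-3387 - 1*(-3246))*(-1/16736) - 8741*15) = -18184 + ((-3387 + 3246)*(-1/16736) - 131115) = -18184 + (-141*(-1/16736) - 131115) = -18184 + (141/16736 - 131115) = -18184 - 2194340499/16736 = -2498667923/16736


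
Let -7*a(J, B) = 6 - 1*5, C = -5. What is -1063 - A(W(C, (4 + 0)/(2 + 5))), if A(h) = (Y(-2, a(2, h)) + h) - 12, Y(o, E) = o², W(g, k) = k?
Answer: -7389/7 ≈ -1055.6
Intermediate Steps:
a(J, B) = -⅐ (a(J, B) = -(6 - 1*5)/7 = -(6 - 5)/7 = -⅐*1 = -⅐)
A(h) = -8 + h (A(h) = ((-2)² + h) - 12 = (4 + h) - 12 = -8 + h)
-1063 - A(W(C, (4 + 0)/(2 + 5))) = -1063 - (-8 + (4 + 0)/(2 + 5)) = -1063 - (-8 + 4/7) = -1063 - 1*(-52/7) = -1063 + 52/7 = -7389/7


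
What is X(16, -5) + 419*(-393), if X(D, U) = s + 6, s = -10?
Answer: -164671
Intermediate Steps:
X(D, U) = -4 (X(D, U) = -10 + 6 = -4)
X(16, -5) + 419*(-393) = -4 + 419*(-393) = -4 - 164667 = -164671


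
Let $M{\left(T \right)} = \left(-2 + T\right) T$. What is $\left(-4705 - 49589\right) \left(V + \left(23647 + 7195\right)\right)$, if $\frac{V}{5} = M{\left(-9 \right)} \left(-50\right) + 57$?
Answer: $-346232838$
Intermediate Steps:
$M{\left(T \right)} = T \left(-2 + T\right)$
$V = -24465$ ($V = 5 \left(- 9 \left(-2 - 9\right) \left(-50\right) + 57\right) = 5 \left(\left(-9\right) \left(-11\right) \left(-50\right) + 57\right) = 5 \left(99 \left(-50\right) + 57\right) = 5 \left(-4950 + 57\right) = 5 \left(-4893\right) = -24465$)
$\left(-4705 - 49589\right) \left(V + \left(23647 + 7195\right)\right) = \left(-4705 - 49589\right) \left(-24465 + \left(23647 + 7195\right)\right) = - 54294 \left(-24465 + 30842\right) = \left(-54294\right) 6377 = -346232838$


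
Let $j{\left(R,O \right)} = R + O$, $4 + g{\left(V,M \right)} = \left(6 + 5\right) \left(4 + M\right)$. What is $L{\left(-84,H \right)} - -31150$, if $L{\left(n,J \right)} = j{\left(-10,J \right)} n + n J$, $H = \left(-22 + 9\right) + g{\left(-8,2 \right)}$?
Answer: $23758$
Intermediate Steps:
$g{\left(V,M \right)} = 40 + 11 M$ ($g{\left(V,M \right)} = -4 + \left(6 + 5\right) \left(4 + M\right) = -4 + 11 \left(4 + M\right) = -4 + \left(44 + 11 M\right) = 40 + 11 M$)
$H = 49$ ($H = \left(-22 + 9\right) + \left(40 + 11 \cdot 2\right) = -13 + \left(40 + 22\right) = -13 + 62 = 49$)
$j{\left(R,O \right)} = O + R$
$L{\left(n,J \right)} = J n + n \left(-10 + J\right)$ ($L{\left(n,J \right)} = \left(J - 10\right) n + n J = \left(-10 + J\right) n + J n = n \left(-10 + J\right) + J n = J n + n \left(-10 + J\right)$)
$L{\left(-84,H \right)} - -31150 = 2 \left(-84\right) \left(-5 + 49\right) - -31150 = 2 \left(-84\right) 44 + 31150 = -7392 + 31150 = 23758$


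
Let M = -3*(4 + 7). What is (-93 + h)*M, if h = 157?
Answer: -2112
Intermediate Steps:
M = -33 (M = -3*11 = -33)
(-93 + h)*M = (-93 + 157)*(-33) = 64*(-33) = -2112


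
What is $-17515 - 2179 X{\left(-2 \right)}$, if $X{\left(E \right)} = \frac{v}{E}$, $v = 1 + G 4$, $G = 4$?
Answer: $\frac{2013}{2} \approx 1006.5$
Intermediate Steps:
$v = 17$ ($v = 1 + 4 \cdot 4 = 1 + 16 = 17$)
$X{\left(E \right)} = \frac{17}{E}$
$-17515 - 2179 X{\left(-2 \right)} = -17515 - 2179 \frac{17}{-2} = -17515 - 2179 \cdot 17 \left(- \frac{1}{2}\right) = -17515 - - \frac{37043}{2} = -17515 + \frac{37043}{2} = \frac{2013}{2}$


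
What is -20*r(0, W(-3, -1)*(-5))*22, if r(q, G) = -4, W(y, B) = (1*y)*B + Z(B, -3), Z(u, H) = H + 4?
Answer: 1760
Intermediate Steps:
Z(u, H) = 4 + H
W(y, B) = 1 + B*y (W(y, B) = (1*y)*B + (4 - 3) = y*B + 1 = B*y + 1 = 1 + B*y)
-20*r(0, W(-3, -1)*(-5))*22 = -20*(-4)*22 = 80*22 = 1760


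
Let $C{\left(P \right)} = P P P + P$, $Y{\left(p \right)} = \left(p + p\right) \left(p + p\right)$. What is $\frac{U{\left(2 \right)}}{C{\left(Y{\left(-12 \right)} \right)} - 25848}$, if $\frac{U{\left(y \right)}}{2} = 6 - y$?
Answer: $\frac{1}{23884713} \approx 4.1868 \cdot 10^{-8}$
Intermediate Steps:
$Y{\left(p \right)} = 4 p^{2}$ ($Y{\left(p \right)} = 2 p 2 p = 4 p^{2}$)
$U{\left(y \right)} = 12 - 2 y$ ($U{\left(y \right)} = 2 \left(6 - y\right) = 12 - 2 y$)
$C{\left(P \right)} = P + P^{3}$ ($C{\left(P \right)} = P P^{2} + P = P^{3} + P = P + P^{3}$)
$\frac{U{\left(2 \right)}}{C{\left(Y{\left(-12 \right)} \right)} - 25848} = \frac{12 - 4}{\left(4 \left(-12\right)^{2} + \left(4 \left(-12\right)^{2}\right)^{3}\right) - 25848} = \frac{12 - 4}{\left(4 \cdot 144 + \left(4 \cdot 144\right)^{3}\right) - 25848} = \frac{1}{\left(576 + 576^{3}\right) - 25848} \cdot 8 = \frac{1}{\left(576 + 191102976\right) - 25848} \cdot 8 = \frac{1}{191103552 - 25848} \cdot 8 = \frac{1}{191077704} \cdot 8 = \frac{1}{23884713}$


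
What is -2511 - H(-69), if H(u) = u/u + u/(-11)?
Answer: -27701/11 ≈ -2518.3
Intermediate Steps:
H(u) = 1 - u/11 (H(u) = 1 + u*(-1/11) = 1 - u/11)
-2511 - H(-69) = -2511 - (1 - 1/11*(-69)) = -2511 - (1 + 69/11) = -2511 - 1*80/11 = -2511 - 80/11 = -27701/11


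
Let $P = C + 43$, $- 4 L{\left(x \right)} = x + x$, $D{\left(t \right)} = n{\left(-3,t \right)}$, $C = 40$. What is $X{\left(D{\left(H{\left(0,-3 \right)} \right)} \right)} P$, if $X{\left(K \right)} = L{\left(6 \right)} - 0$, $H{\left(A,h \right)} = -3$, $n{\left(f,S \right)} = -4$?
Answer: $-249$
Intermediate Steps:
$D{\left(t \right)} = -4$
$L{\left(x \right)} = - \frac{x}{2}$ ($L{\left(x \right)} = - \frac{x + x}{4} = - \frac{2 x}{4} = - \frac{x}{2}$)
$P = 83$ ($P = 40 + 43 = 83$)
$X{\left(K \right)} = -3$ ($X{\left(K \right)} = \left(- \frac{1}{2}\right) 6 - 0 = -3 + 0 = -3$)
$X{\left(D{\left(H{\left(0,-3 \right)} \right)} \right)} P = \left(-3\right) 83 = -249$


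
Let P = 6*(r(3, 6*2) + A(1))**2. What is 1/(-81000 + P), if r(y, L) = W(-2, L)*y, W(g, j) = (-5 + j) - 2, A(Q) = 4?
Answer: -1/78834 ≈ -1.2685e-5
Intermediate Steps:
W(g, j) = -7 + j
r(y, L) = y*(-7 + L) (r(y, L) = (-7 + L)*y = y*(-7 + L))
P = 2166 (P = 6*(3*(-7 + 6*2) + 4)**2 = 6*(3*(-7 + 12) + 4)**2 = 6*(3*5 + 4)**2 = 6*(15 + 4)**2 = 6*19**2 = 6*361 = 2166)
1/(-81000 + P) = 1/(-81000 + 2166) = 1/(-78834) = -1/78834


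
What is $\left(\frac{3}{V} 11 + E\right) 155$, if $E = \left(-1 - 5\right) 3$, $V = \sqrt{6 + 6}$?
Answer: $-2790 + \frac{1705 \sqrt{3}}{2} \approx -1313.4$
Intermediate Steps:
$V = 2 \sqrt{3}$ ($V = \sqrt{12} = 2 \sqrt{3} \approx 3.4641$)
$E = -18$ ($E = \left(-6\right) 3 = -18$)
$\left(\frac{3}{V} 11 + E\right) 155 = \left(\frac{3}{2 \sqrt{3}} \cdot 11 - 18\right) 155 = \left(3 \frac{\sqrt{3}}{6} \cdot 11 - 18\right) 155 = \left(\frac{\sqrt{3}}{2} \cdot 11 - 18\right) 155 = \left(\frac{11 \sqrt{3}}{2} - 18\right) 155 = \left(-18 + \frac{11 \sqrt{3}}{2}\right) 155 = -2790 + \frac{1705 \sqrt{3}}{2}$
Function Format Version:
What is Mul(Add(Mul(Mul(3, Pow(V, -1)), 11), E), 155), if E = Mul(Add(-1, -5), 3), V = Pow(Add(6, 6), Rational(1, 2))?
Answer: Add(-2790, Mul(Rational(1705, 2), Pow(3, Rational(1, 2)))) ≈ -1313.4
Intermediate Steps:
V = Mul(2, Pow(3, Rational(1, 2))) (V = Pow(12, Rational(1, 2)) = Mul(2, Pow(3, Rational(1, 2))) ≈ 3.4641)
E = -18 (E = Mul(-6, 3) = -18)
Mul(Add(Mul(Mul(3, Pow(V, -1)), 11), E), 155) = Mul(Add(Mul(Mul(3, Pow(Mul(2, Pow(3, Rational(1, 2))), -1)), 11), -18), 155) = Mul(Add(Mul(Mul(3, Mul(Rational(1, 6), Pow(3, Rational(1, 2)))), 11), -18), 155) = Mul(Add(Mul(Mul(Rational(1, 2), Pow(3, Rational(1, 2))), 11), -18), 155) = Mul(Add(Mul(Rational(11, 2), Pow(3, Rational(1, 2))), -18), 155) = Mul(Add(-18, Mul(Rational(11, 2), Pow(3, Rational(1, 2)))), 155) = Add(-2790, Mul(Rational(1705, 2), Pow(3, Rational(1, 2))))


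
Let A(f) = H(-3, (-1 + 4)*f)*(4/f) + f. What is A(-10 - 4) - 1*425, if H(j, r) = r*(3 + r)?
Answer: -907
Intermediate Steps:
A(f) = 36 + 37*f (A(f) = (((-1 + 4)*f)*(3 + (-1 + 4)*f))*(4/f) + f = ((3*f)*(3 + 3*f))*(4/f) + f = (3*f*(3 + 3*f))*(4/f) + f = (36 + 36*f) + f = 36 + 37*f)
A(-10 - 4) - 1*425 = (36 + 37*(-10 - 4)) - 1*425 = (36 + 37*(-14)) - 425 = (36 - 518) - 425 = -482 - 425 = -907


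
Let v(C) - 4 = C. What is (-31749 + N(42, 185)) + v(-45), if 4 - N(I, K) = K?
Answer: -31971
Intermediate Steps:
N(I, K) = 4 - K
v(C) = 4 + C
(-31749 + N(42, 185)) + v(-45) = (-31749 + (4 - 1*185)) + (4 - 45) = (-31749 + (4 - 185)) - 41 = (-31749 - 181) - 41 = -31930 - 41 = -31971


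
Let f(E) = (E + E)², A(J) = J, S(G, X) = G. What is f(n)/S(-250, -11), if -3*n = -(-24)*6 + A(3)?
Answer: -4802/125 ≈ -38.416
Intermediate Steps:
n = -49 (n = -(-(-24)*6 + 3)/3 = -(-8*(-18) + 3)/3 = -(144 + 3)/3 = -⅓*147 = -49)
f(E) = 4*E² (f(E) = (2*E)² = 4*E²)
f(n)/S(-250, -11) = (4*(-49)²)/(-250) = (4*2401)*(-1/250) = 9604*(-1/250) = -4802/125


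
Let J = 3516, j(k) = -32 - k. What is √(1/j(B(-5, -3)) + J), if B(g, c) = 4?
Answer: 5*√5063/6 ≈ 59.296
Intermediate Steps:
√(1/j(B(-5, -3)) + J) = √(1/(-32 - 1*4) + 3516) = √(1/(-32 - 4) + 3516) = √(1/(-36) + 3516) = √(-1/36 + 3516) = √(126575/36) = 5*√5063/6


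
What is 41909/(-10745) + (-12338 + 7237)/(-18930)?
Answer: -4220155/1162302 ≈ -3.6309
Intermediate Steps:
41909/(-10745) + (-12338 + 7237)/(-18930) = 41909*(-1/10745) - 5101*(-1/18930) = -5987/1535 + 5101/18930 = -4220155/1162302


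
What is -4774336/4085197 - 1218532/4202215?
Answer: -25040729625044/17166876111355 ≈ -1.4587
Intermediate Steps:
-4774336/4085197 - 1218532/4202215 = -25040729625044/17166876111355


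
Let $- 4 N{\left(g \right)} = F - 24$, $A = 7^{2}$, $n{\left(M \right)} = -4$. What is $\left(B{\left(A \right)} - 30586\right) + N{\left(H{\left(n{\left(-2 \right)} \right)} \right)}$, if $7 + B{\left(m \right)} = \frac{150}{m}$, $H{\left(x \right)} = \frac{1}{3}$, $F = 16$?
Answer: $- \frac{1498809}{49} \approx -30588.0$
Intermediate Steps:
$A = 49$
$H{\left(x \right)} = \frac{1}{3}$
$B{\left(m \right)} = -7 + \frac{150}{m}$
$N{\left(g \right)} = 2$ ($N{\left(g \right)} = - \frac{16 - 24}{4} = \left(- \frac{1}{4}\right) \left(-8\right) = 2$)
$\left(B{\left(A \right)} - 30586\right) + N{\left(H{\left(n{\left(-2 \right)} \right)} \right)} = \left(\left(-7 + \frac{150}{49}\right) - 30586\right) + 2 = \left(- \frac{193}{49} - 30586\right) + 2 = - \frac{1498907}{49} + 2 = - \frac{1498809}{49}$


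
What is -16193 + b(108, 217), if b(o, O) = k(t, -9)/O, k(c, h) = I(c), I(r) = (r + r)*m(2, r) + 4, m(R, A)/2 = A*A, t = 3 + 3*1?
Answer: -16189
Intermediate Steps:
t = 6 (t = 3 + 3 = 6)
m(R, A) = 2*A**2 (m(R, A) = 2*(A*A) = 2*A**2)
I(r) = 4 + 4*r**3 (I(r) = (r + r)*(2*r**2) + 4 = (2*r)*(2*r**2) + 4 = 4*r**3 + 4 = 4 + 4*r**3)
k(c, h) = 4 + 4*c**3
b(o, O) = 868/O (b(o, O) = (4 + 4*6**3)/O = (4 + 4*216)/O = (4 + 864)/O = 868/O)
-16193 + b(108, 217) = -16193 + 868/217 = -16193 + 868*(1/217) = -16193 + 4 = -16189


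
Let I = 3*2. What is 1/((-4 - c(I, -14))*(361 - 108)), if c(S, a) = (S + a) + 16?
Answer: -1/3036 ≈ -0.00032938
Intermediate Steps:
I = 6
c(S, a) = 16 + S + a
1/((-4 - c(I, -14))*(361 - 108)) = 1/((-4 - (16 + 6 - 14))*(361 - 108)) = 1/((-4 - 1*8)*253) = 1/((-4 - 8)*253) = 1/(-12*253) = 1/(-3036) = -1/3036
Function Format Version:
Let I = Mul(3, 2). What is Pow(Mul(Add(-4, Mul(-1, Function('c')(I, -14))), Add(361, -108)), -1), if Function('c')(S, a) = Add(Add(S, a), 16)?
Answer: Rational(-1, 3036) ≈ -0.00032938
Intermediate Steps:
I = 6
Function('c')(S, a) = Add(16, S, a)
Pow(Mul(Add(-4, Mul(-1, Function('c')(I, -14))), Add(361, -108)), -1) = Pow(Mul(Add(-4, Mul(-1, Add(16, 6, -14))), Add(361, -108)), -1) = Pow(Mul(Add(-4, Mul(-1, 8)), 253), -1) = Pow(Mul(Add(-4, -8), 253), -1) = Pow(Mul(-12, 253), -1) = Pow(-3036, -1) = Rational(-1, 3036)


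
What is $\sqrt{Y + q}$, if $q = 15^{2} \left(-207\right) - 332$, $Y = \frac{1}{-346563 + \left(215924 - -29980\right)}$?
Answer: $\frac{i \sqrt{475272713519526}}{100659} \approx 216.58 i$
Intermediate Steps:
$Y = - \frac{1}{100659}$ ($Y = \frac{1}{-346563 + \left(215924 + 29980\right)} = \frac{1}{-346563 + 245904} = \frac{1}{-100659} = - \frac{1}{100659} \approx -9.9345 \cdot 10^{-6}$)
$q = -46907$ ($q = 225 \left(-207\right) - 332 = -46575 - 332 = -46907$)
$\sqrt{Y + q} = \sqrt{- \frac{1}{100659} - 46907} = \sqrt{- \frac{4721611714}{100659}} = \frac{i \sqrt{475272713519526}}{100659}$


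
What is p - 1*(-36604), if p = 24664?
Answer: 61268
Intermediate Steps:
p - 1*(-36604) = 24664 - 1*(-36604) = 24664 + 36604 = 61268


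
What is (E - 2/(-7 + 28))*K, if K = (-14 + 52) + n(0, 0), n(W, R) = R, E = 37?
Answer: 29450/21 ≈ 1402.4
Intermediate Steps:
K = 38 (K = (-14 + 52) + 0 = 38 + 0 = 38)
(E - 2/(-7 + 28))*K = (37 - 2/(-7 + 28))*38 = (37 - 2/21)*38 = (775/21)*38 = 29450/21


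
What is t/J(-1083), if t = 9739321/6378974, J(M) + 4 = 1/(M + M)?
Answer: -10547684643/27636904855 ≈ -0.38165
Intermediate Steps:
J(M) = -4 + 1/(2*M) (J(M) = -4 + 1/(M + M) = -4 + 1/(2*M))
t = 9739321/6378974 (t = 9739321*(1/6378974) = 9739321/6378974 ≈ 1.5268)
t/J(-1083) = 9739321/(6378974*(-4 + (1/2)/(-1083))) = 9739321/(6378974*(-4 + (1/2)*(-1/1083))) = 9739321/(6378974*(-4 - 1/2166)) = 9739321/(6378974*(-8665/2166)) = (9739321/6378974)*(-2166/8665) = -10547684643/27636904855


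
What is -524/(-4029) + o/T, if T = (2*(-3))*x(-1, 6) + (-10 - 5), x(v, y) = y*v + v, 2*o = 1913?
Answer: 2578591/72522 ≈ 35.556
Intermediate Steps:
o = 1913/2 (o = (½)*1913 = 1913/2 ≈ 956.50)
x(v, y) = v + v*y (x(v, y) = v*y + v = v + v*y)
T = 27 (T = (2*(-3))*(-(1 + 6)) + (-10 - 5) = -(-6)*7 - 15 = -6*(-7) - 15 = 42 - 15 = 27)
-524/(-4029) + o/T = -524/(-4029) + (1913/2)/27 = -524*(-1/4029) + (1913/2)*(1/27) = 524/4029 + 1913/54 = 2578591/72522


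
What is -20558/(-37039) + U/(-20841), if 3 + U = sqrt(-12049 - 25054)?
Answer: 142853465/257309933 - I*sqrt(37103)/20841 ≈ 0.55518 - 0.0092424*I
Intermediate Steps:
U = -3 + I*sqrt(37103) (U = -3 + sqrt(-12049 - 25054) = -3 + sqrt(-37103) = -3 + I*sqrt(37103) ≈ -3.0 + 192.62*I)
-20558/(-37039) + U/(-20841) = -20558/(-37039) + (-3 + I*sqrt(37103))/(-20841) = -20558*(-1/37039) + (-3 + I*sqrt(37103))*(-1/20841) = 20558/37039 + (1/6947 - I*sqrt(37103)/20841) = 142853465/257309933 - I*sqrt(37103)/20841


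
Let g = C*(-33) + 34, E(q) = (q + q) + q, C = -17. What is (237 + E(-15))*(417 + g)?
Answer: 194304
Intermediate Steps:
E(q) = 3*q (E(q) = 2*q + q = 3*q)
g = 595 (g = -17*(-33) + 34 = 561 + 34 = 595)
(237 + E(-15))*(417 + g) = (237 + 3*(-15))*(417 + 595) = (237 - 45)*1012 = 192*1012 = 194304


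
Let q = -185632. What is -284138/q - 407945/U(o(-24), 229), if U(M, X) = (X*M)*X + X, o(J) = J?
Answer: 43327411923/23359095536 ≈ 1.8548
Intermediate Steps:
U(M, X) = X + M*X**2 (U(M, X) = (M*X)*X + X = M*X**2 + X = X + M*X**2)
-284138/q - 407945/U(o(-24), 229) = -284138/(-185632) - 407945*1/(229*(1 - 24*229)) = -284138*(-1/185632) - 407945*1/(229*(1 - 5496)) = 142069/92816 - 407945/(229*(-5495)) = 142069/92816 - 407945/(-1258355) = 142069/92816 - 407945*(-1/1258355) = 142069/92816 + 81589/251671 = 43327411923/23359095536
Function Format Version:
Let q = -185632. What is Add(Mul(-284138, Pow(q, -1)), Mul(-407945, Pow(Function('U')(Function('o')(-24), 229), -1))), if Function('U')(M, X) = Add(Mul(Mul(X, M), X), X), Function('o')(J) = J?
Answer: Rational(43327411923, 23359095536) ≈ 1.8548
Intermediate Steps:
Function('U')(M, X) = Add(X, Mul(M, Pow(X, 2))) (Function('U')(M, X) = Add(Mul(Mul(M, X), X), X) = Add(Mul(M, Pow(X, 2)), X) = Add(X, Mul(M, Pow(X, 2))))
Add(Mul(-284138, Pow(q, -1)), Mul(-407945, Pow(Function('U')(Function('o')(-24), 229), -1))) = Add(Mul(-284138, Pow(-185632, -1)), Mul(-407945, Pow(Mul(229, Add(1, Mul(-24, 229))), -1))) = Add(Mul(-284138, Rational(-1, 185632)), Mul(-407945, Pow(Mul(229, Add(1, -5496)), -1))) = Add(Rational(142069, 92816), Mul(-407945, Pow(Mul(229, -5495), -1))) = Add(Rational(142069, 92816), Mul(-407945, Pow(-1258355, -1))) = Add(Rational(142069, 92816), Mul(-407945, Rational(-1, 1258355))) = Add(Rational(142069, 92816), Rational(81589, 251671)) = Rational(43327411923, 23359095536)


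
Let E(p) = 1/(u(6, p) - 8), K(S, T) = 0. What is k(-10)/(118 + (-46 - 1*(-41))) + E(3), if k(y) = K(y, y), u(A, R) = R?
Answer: -1/5 ≈ -0.20000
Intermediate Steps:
k(y) = 0
E(p) = 1/(-8 + p) (E(p) = 1/(p - 8) = 1/(-8 + p))
k(-10)/(118 + (-46 - 1*(-41))) + E(3) = 0/(118 + (-46 - 1*(-41))) + 1/(-8 + 3) = 0/(118 + (-46 + 41)) + 1/(-5) = 0/(118 - 5) - 1/5 = 0/113 - 1/5 = 0*(1/113) - 1/5 = 0 - 1/5 = -1/5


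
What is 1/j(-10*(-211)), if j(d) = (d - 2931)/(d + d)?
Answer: -4220/821 ≈ -5.1401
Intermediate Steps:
j(d) = (-2931 + d)/(2*d) (j(d) = (-2931 + d)/((2*d)) = (-2931 + d)*(1/(2*d)) = (-2931 + d)/(2*d))
1/j(-10*(-211)) = 1/((-2931 - 10*(-211))/(2*((-10*(-211))))) = 1/((½)*(-2931 + 2110)/2110) = 1/((½)*(1/2110)*(-821)) = 1/(-821/4220) = -4220/821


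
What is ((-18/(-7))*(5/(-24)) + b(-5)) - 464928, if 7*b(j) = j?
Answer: -1859717/4 ≈ -4.6493e+5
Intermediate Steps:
b(j) = j/7
((-18/(-7))*(5/(-24)) + b(-5)) - 464928 = ((-18/(-7))*(5/(-24)) + (1/7)*(-5)) - 464928 = ((-18*(-1/7))*(-1/24*5) - 5/7) - 464928 = ((18/7)*(-5/24) - 5/7) - 464928 = (-15/28 - 5/7) - 464928 = -5/4 - 464928 = -1859717/4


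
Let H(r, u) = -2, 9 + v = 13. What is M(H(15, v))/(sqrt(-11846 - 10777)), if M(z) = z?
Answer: 2*I*sqrt(22623)/22623 ≈ 0.013297*I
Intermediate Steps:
v = 4 (v = -9 + 13 = 4)
M(H(15, v))/(sqrt(-11846 - 10777)) = -2/sqrt(-11846 - 10777) = -2*(-I*sqrt(22623)/22623) = -(-2)*I*sqrt(22623)/22623 = 2*I*sqrt(22623)/22623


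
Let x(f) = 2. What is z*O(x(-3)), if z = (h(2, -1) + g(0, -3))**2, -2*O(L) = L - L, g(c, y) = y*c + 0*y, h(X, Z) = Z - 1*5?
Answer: 0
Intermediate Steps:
h(X, Z) = -5 + Z (h(X, Z) = Z - 5 = -5 + Z)
g(c, y) = c*y (g(c, y) = c*y + 0 = c*y)
O(L) = 0 (O(L) = -(L - L)/2 = -1/2*0 = 0)
z = 36 (z = ((-5 - 1) + 0*(-3))**2 = (-6 + 0)**2 = (-6)**2 = 36)
z*O(x(-3)) = 36*0 = 0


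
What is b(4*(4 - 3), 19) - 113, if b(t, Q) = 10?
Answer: -103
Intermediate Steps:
b(4*(4 - 3), 19) - 113 = 10 - 113 = -103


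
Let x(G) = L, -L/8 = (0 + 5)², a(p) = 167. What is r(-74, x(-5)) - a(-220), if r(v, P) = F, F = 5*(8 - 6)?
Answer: -157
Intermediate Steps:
L = -200 (L = -8*(0 + 5)² = -8*5² = -8*25 = -200)
x(G) = -200
F = 10 (F = 5*2 = 10)
r(v, P) = 10
r(-74, x(-5)) - a(-220) = 10 - 1*167 = 10 - 167 = -157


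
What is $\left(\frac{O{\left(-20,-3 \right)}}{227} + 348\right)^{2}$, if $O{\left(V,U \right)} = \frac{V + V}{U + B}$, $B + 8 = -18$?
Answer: $\frac{5248332773776}{43335889} \approx 1.2111 \cdot 10^{5}$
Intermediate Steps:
$B = -26$ ($B = -8 - 18 = -26$)
$O{\left(V,U \right)} = \frac{2 V}{-26 + U}$ ($O{\left(V,U \right)} = \frac{V + V}{U - 26} = \frac{2 V}{-26 + U}$)
$\left(\frac{O{\left(-20,-3 \right)}}{227} + 348\right)^{2} = \left(\frac{2 \left(-20\right) \frac{1}{-26 - 3}}{227} + 348\right)^{2} = \left(2 \left(-20\right) \frac{1}{-29} \cdot \frac{1}{227} + 348\right)^{2} = \left(2 \left(-20\right) \left(- \frac{1}{29}\right) \frac{1}{227} + 348\right)^{2} = \left(\frac{40}{29} \cdot \frac{1}{227} + 348\right)^{2} = \left(\frac{40}{6583} + 348\right)^{2} = \left(\frac{2290924}{6583}\right)^{2} = \frac{5248332773776}{43335889}$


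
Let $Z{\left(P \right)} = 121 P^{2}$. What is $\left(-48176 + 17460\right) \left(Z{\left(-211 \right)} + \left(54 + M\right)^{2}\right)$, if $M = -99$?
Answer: $-165530551256$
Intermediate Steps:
$\left(-48176 + 17460\right) \left(Z{\left(-211 \right)} + \left(54 + M\right)^{2}\right) = \left(-48176 + 17460\right) \left(121 \left(-211\right)^{2} + \left(54 - 99\right)^{2}\right) = - 30716 \left(121 \cdot 44521 + \left(-45\right)^{2}\right) = - 30716 \left(5387041 + 2025\right) = \left(-30716\right) 5389066 = -165530551256$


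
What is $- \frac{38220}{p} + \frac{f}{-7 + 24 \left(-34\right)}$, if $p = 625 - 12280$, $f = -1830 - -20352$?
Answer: $- \frac{1756370}{91353} \approx -19.226$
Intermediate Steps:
$f = 18522$ ($f = -1830 + 20352 = 18522$)
$p = -11655$ ($p = 625 - 12280 = -11655$)
$- \frac{38220}{p} + \frac{f}{-7 + 24 \left(-34\right)} = - \frac{38220}{-11655} + \frac{18522}{-7 + 24 \left(-34\right)} = \left(-38220\right) \left(- \frac{1}{11655}\right) + \frac{18522}{-7 - 816} = \frac{364}{111} + \frac{18522}{-823} = \frac{364}{111} + 18522 \left(- \frac{1}{823}\right) = \frac{364}{111} - \frac{18522}{823} = - \frac{1756370}{91353}$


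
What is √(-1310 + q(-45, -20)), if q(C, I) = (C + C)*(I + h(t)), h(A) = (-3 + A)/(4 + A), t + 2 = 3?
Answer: √526 ≈ 22.935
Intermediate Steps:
t = 1 (t = -2 + 3 = 1)
h(A) = (-3 + A)/(4 + A)
q(C, I) = 2*C*(-⅖ + I) (q(C, I) = (C + C)*(I + (-3 + 1)/(4 + 1)) = (2*C)*(I - 2/5) = (2*C)*(I + (⅕)*(-2)) = (2*C)*(I - ⅖) = (2*C)*(-⅖ + I) = 2*C*(-⅖ + I))
√(-1310 + q(-45, -20)) = √(-1310 + (⅖)*(-45)*(-2 + 5*(-20))) = √(-1310 + (⅖)*(-45)*(-2 - 100)) = √(-1310 + (⅖)*(-45)*(-102)) = √(-1310 + 1836) = √526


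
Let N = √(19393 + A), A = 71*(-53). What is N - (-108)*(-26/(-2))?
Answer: 1404 + √15630 ≈ 1529.0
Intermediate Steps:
A = -3763
N = √15630 (N = √(19393 - 3763) = √15630 ≈ 125.02)
N - (-108)*(-26/(-2)) = √15630 - (-108)*(-26/(-2)) = √15630 - (-108)*(-26*(-½)) = √15630 - (-108)*13 = √15630 - 1*(-1404) = √15630 + 1404 = 1404 + √15630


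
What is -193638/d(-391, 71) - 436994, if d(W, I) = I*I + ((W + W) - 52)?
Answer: -1838627396/4207 ≈ -4.3704e+5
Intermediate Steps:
d(W, I) = -52 + I² + 2*W (d(W, I) = I² + (2*W - 52) = I² + (-52 + 2*W) = -52 + I² + 2*W)
-193638/d(-391, 71) - 436994 = -193638/(-52 + 71² + 2*(-391)) - 436994 = -193638/(-52 + 5041 - 782) - 436994 = -193638/4207 - 436994 = -1838627396/4207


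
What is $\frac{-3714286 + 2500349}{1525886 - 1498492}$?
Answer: $- \frac{1213937}{27394} \approx -44.314$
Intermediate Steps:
$\frac{-3714286 + 2500349}{1525886 - 1498492} = - \frac{1213937}{27394}$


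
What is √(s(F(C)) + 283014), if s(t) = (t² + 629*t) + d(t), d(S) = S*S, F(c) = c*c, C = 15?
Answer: 3*√58421 ≈ 725.11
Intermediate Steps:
F(c) = c²
d(S) = S²
s(t) = 2*t² + 629*t (s(t) = (t² + 629*t) + t² = 2*t² + 629*t)
√(s(F(C)) + 283014) = √(15²*(629 + 2*15²) + 283014) = √(225*(629 + 2*225) + 283014) = √(225*(629 + 450) + 283014) = √(225*1079 + 283014) = √(242775 + 283014) = √525789 = 3*√58421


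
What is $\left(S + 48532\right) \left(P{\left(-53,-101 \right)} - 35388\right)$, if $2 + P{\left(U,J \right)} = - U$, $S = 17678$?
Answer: $-2339662770$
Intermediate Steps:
$P{\left(U,J \right)} = -2 - U$
$\left(S + 48532\right) \left(P{\left(-53,-101 \right)} - 35388\right) = \left(17678 + 48532\right) \left(\left(-2 - -53\right) - 35388\right) = 66210 \left(\left(-2 + 53\right) - 35388\right) = 66210 \left(51 - 35388\right) = 66210 \left(-35337\right) = -2339662770$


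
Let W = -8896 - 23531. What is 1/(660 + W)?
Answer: -1/31767 ≈ -3.1479e-5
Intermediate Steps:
W = -32427
1/(660 + W) = 1/(660 - 32427) = 1/(-31767) = -1/31767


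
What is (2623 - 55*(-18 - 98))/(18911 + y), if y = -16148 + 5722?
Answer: 9003/8485 ≈ 1.0610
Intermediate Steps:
y = -10426
(2623 - 55*(-18 - 98))/(18911 + y) = (2623 - 55*(-18 - 98))/(18911 - 10426) = (2623 - 55*(-116))/8485 = (2623 + 6380)*(1/8485) = 9003*(1/8485) = 9003/8485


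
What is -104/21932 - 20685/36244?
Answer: -114358199/198725852 ≈ -0.57546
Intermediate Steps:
-104/21932 - 20685/36244 = -104*1/21932 - 20685*1/36244 = -26/5483 - 20685/36244 = -114358199/198725852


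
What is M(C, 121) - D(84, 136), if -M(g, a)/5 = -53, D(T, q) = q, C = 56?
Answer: 129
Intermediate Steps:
M(g, a) = 265 (M(g, a) = -5*(-53) = 265)
M(C, 121) - D(84, 136) = 265 - 1*136 = 265 - 136 = 129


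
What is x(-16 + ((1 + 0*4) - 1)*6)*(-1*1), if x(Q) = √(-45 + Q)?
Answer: -I*√61 ≈ -7.8102*I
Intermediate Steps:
x(-16 + ((1 + 0*4) - 1)*6)*(-1*1) = √(-45 + (-16 + ((1 + 0*4) - 1)*6))*(-1*1) = √(-45 + (-16 + ((1 + 0) - 1)*6))*(-1) = √(-45 + (-16 + (1 - 1)*6))*(-1) = √(-45 + (-16 + 0*6))*(-1) = √(-45 + (-16 + 0))*(-1) = √(-45 - 16)*(-1) = √(-61)*(-1) = (I*√61)*(-1) = -I*√61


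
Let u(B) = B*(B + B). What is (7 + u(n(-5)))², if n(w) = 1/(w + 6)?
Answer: 81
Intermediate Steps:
n(w) = 1/(6 + w)
u(B) = 2*B² (u(B) = B*(2*B) = 2*B²)
(7 + u(n(-5)))² = (7 + 2*(1/(6 - 5))²)² = (7 + 2*(1/1)²)² = (7 + 2*1²)² = (7 + 2*1)² = (7 + 2)² = 9² = 81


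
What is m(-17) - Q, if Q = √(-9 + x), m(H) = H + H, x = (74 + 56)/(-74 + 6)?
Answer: -34 - I*√12614/34 ≈ -34.0 - 3.3033*I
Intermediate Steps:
x = -65/34 (x = 130/(-68) = 130*(-1/68) = -65/34 ≈ -1.9118)
m(H) = 2*H
Q = I*√12614/34 (Q = √(-9 - 65/34) = √(-371/34) = I*√12614/34 ≈ 3.3033*I)
m(-17) - Q = 2*(-17) - I*√12614/34 = -34 - I*√12614/34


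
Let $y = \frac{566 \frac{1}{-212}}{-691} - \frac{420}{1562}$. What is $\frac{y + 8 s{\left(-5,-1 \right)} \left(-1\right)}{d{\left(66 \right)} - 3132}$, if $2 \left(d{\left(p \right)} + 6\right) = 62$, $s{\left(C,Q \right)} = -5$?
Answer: $- \frac{2273044403}{177736326482} \approx -0.012789$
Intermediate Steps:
$d{\left(p \right)} = 25$ ($d{\left(p \right)} = -6 + \frac{1}{2} \cdot 62 = -6 + 31 = 25$)
$y = - \frac{15160637}{57205126}$ ($y = 566 \left(- \frac{1}{212}\right) \left(- \frac{1}{691}\right) - \frac{210}{781} = \left(- \frac{283}{106}\right) \left(- \frac{1}{691}\right) - \frac{210}{781} = \frac{283}{73246} - \frac{210}{781} = - \frac{15160637}{57205126} \approx -0.26502$)
$\frac{y + 8 s{\left(-5,-1 \right)} \left(-1\right)}{d{\left(66 \right)} - 3132} = \frac{- \frac{15160637}{57205126} + 8 \left(-5\right) \left(-1\right)}{25 - 3132} = \frac{- \frac{15160637}{57205126} - -40}{-3107} = \left(- \frac{15160637}{57205126} + 40\right) \left(- \frac{1}{3107}\right) = \frac{2273044403}{57205126} \left(- \frac{1}{3107}\right) = - \frac{2273044403}{177736326482}$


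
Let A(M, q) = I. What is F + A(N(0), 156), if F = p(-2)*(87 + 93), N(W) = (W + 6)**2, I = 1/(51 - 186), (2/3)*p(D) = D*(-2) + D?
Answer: 72899/135 ≈ 539.99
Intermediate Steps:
p(D) = -3*D/2 (p(D) = 3*(D*(-2) + D)/2 = 3*(-2*D + D)/2 = 3*(-D)/2 = -3*D/2)
I = -1/135 (I = 1/(-135) = -1/135 ≈ -0.0074074)
N(W) = (6 + W)**2
A(M, q) = -1/135
F = 540 (F = (-3/2*(-2))*(87 + 93) = 3*180 = 540)
F + A(N(0), 156) = 540 - 1/135 = 72899/135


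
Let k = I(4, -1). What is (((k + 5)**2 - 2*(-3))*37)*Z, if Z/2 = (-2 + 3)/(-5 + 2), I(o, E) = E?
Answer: -1628/3 ≈ -542.67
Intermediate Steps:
k = -1
Z = -2/3 (Z = 2*((-2 + 3)/(-5 + 2)) = 2*(1/(-3)) = 2*(1*(-1/3)) = 2*(-1/3) = -2/3 ≈ -0.66667)
(((k + 5)**2 - 2*(-3))*37)*Z = (((-1 + 5)**2 - 2*(-3))*37)*(-2/3) = ((4**2 + 6)*37)*(-2/3) = ((16 + 6)*37)*(-2/3) = (22*37)*(-2/3) = 814*(-2/3) = -1628/3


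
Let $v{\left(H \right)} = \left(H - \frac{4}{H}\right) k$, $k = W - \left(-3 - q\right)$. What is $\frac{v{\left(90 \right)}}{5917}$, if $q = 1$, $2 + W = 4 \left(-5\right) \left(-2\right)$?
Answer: $\frac{56672}{88755} \approx 0.63852$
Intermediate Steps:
$W = 38$ ($W = -2 + 4 \left(-5\right) \left(-2\right) = -2 - -40 = -2 + 40 = 38$)
$k = 42$ ($k = 38 - \left(-3 - 1\right) = 38 - -4 = 38 + 4 = 42$)
$v{\left(H \right)} = - \frac{168}{H} + 42 H$ ($v{\left(H \right)} = \left(H - \frac{4}{H}\right) 42 = - \frac{168}{H} + 42 H$)
$\frac{v{\left(90 \right)}}{5917} = \frac{- \frac{168}{90} + 42 \cdot 90}{5917} = \left(\left(-168\right) \frac{1}{90} + 3780\right) \frac{1}{5917} = \left(- \frac{28}{15} + 3780\right) \frac{1}{5917} = \frac{56672}{15} \cdot \frac{1}{5917} = \frac{56672}{88755}$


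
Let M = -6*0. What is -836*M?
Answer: 0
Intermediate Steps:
M = 0 (M = -3*0 = 0)
-836*M = -836*0 = 0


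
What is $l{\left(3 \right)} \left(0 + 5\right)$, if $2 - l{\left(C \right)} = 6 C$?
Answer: $-80$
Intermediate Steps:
$l{\left(C \right)} = 2 - 6 C$
$l{\left(3 \right)} \left(0 + 5\right) = \left(2 - 18\right) \left(0 + 5\right) = \left(2 - 18\right) 5 = \left(-16\right) 5 = -80$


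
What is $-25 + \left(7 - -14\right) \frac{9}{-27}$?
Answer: $-32$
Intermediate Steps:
$-25 + \left(7 - -14\right) \frac{9}{-27} = -25 + \left(7 + 14\right) 9 \left(- \frac{1}{27}\right) = -25 + 21 \left(- \frac{1}{3}\right) = -25 - 7 = -32$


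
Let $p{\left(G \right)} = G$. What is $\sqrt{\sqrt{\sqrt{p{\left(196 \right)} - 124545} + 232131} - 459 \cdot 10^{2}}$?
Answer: $\sqrt{-45900 + \sqrt{232131 + i \sqrt{124349}}} \approx 0.0009 + 213.12 i$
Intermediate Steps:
$\sqrt{\sqrt{\sqrt{p{\left(196 \right)} - 124545} + 232131} - 459 \cdot 10^{2}} = \sqrt{\sqrt{\sqrt{196 - 124545} + 232131} - 459 \cdot 10^{2}} = \sqrt{\sqrt{\sqrt{-124349} + 232131} - 45900} = \sqrt{\sqrt{i \sqrt{124349} + 232131} - 45900} = \sqrt{\sqrt{232131 + i \sqrt{124349}} - 45900} = \sqrt{-45900 + \sqrt{232131 + i \sqrt{124349}}}$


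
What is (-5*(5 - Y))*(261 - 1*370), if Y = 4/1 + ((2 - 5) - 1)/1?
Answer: 2725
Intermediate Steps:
Y = 0 (Y = 4*1 + (-3 - 1)*1 = 4 - 4*1 = 4 - 4 = 0)
(-5*(5 - Y))*(261 - 1*370) = (-5*(5 - 1*0))*(261 - 1*370) = (-5*(5 + 0))*(261 - 370) = -5*5*(-109) = -25*(-109) = 2725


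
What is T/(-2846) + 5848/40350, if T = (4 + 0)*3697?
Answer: -145013098/28709025 ≈ -5.0511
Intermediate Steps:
T = 14788 (T = 4*3697 = 14788)
T/(-2846) + 5848/40350 = 14788/(-2846) + 5848/40350 = 14788*(-1/2846) + 5848*(1/40350) = -7394/1423 + 2924/20175 = -145013098/28709025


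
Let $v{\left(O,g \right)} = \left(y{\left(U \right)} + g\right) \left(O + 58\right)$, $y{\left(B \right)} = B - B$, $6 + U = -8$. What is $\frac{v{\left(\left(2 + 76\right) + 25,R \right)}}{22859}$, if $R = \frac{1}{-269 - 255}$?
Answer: $- \frac{161}{11978116} \approx -1.3441 \cdot 10^{-5}$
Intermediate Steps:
$U = -14$ ($U = -6 - 8 = -14$)
$y{\left(B \right)} = 0$
$R = - \frac{1}{524}$ ($R = \frac{1}{-524} = - \frac{1}{524} \approx -0.0019084$)
$v{\left(O,g \right)} = g \left(58 + O\right)$ ($v{\left(O,g \right)} = \left(0 + g\right) \left(O + 58\right) = g \left(58 + O\right)$)
$\frac{v{\left(\left(2 + 76\right) + 25,R \right)}}{22859} = \frac{\left(- \frac{1}{524}\right) \left(58 + \left(\left(2 + 76\right) + 25\right)\right)}{22859} = - \frac{58 + \left(78 + 25\right)}{524} \cdot \frac{1}{22859} = - \frac{58 + 103}{524} \cdot \frac{1}{22859} = \left(- \frac{1}{524}\right) 161 \cdot \frac{1}{22859} = \left(- \frac{161}{524}\right) \frac{1}{22859} = - \frac{161}{11978116}$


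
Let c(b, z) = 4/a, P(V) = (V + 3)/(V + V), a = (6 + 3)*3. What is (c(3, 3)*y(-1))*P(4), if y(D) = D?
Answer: -7/54 ≈ -0.12963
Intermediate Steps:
a = 27 (a = 9*3 = 27)
P(V) = (3 + V)/(2*V) (P(V) = (3 + V)/((2*V)) = (3 + V)*(1/(2*V)) = (3 + V)/(2*V))
c(b, z) = 4/27
(c(3, 3)*y(-1))*P(4) = ((4/27)*(-1))*((½)*(3 + 4)/4) = -2*7/(27*4) = -4/27*7/8 = -7/54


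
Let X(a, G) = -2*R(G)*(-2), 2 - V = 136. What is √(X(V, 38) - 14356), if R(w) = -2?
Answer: 6*I*√399 ≈ 119.85*I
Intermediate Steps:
V = -134 (V = 2 - 1*136 = 2 - 136 = -134)
X(a, G) = -8 (X(a, G) = -2*(-2)*(-2) = 4*(-2) = -8)
√(X(V, 38) - 14356) = √(-8 - 14356) = √(-14364) = 6*I*√399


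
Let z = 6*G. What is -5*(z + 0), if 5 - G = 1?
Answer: -120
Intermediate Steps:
G = 4 (G = 5 - 1*1 = 5 - 1 = 4)
z = 24 (z = 6*4 = 24)
-5*(z + 0) = -5*(24 + 0) = -5*24 = -120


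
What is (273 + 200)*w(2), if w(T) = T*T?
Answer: 1892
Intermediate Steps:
w(T) = T²
(273 + 200)*w(2) = (273 + 200)*2² = 473*4 = 1892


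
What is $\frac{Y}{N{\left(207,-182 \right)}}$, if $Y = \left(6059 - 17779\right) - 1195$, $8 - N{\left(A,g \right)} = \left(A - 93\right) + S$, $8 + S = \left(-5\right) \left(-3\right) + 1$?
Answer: $\frac{4305}{38} \approx 113.29$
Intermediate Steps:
$S = 8$ ($S = -8 + \left(\left(-5\right) \left(-3\right) + 1\right) = -8 + \left(15 + 1\right) = -8 + 16 = 8$)
$N{\left(A,g \right)} = 93 - A$ ($N{\left(A,g \right)} = 8 - \left(\left(A - 93\right) + 8\right) = 8 - \left(\left(-93 + A\right) + 8\right) = 8 - \left(-85 + A\right) = 93 - A$)
$Y = -12915$ ($Y = -11720 - 1195 = -12915$)
$\frac{Y}{N{\left(207,-182 \right)}} = - \frac{12915}{93 - 207} = - \frac{12915}{-114} = \left(-12915\right) \left(- \frac{1}{114}\right) = \frac{4305}{38}$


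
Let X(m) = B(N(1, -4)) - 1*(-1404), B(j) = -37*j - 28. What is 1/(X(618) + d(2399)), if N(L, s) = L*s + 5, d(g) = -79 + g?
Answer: 1/3659 ≈ 0.00027330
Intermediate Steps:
N(L, s) = 5 + L*s
B(j) = -28 - 37*j
X(m) = 1339 (X(m) = (-28 - 37*(5 + 1*(-4))) - 1*(-1404) = (-28 - 37*(5 - 4)) + 1404 = (-28 - 37*1) + 1404 = (-28 - 37) + 1404 = -65 + 1404 = 1339)
1/(X(618) + d(2399)) = 1/(1339 + (-79 + 2399)) = 1/(1339 + 2320) = 1/3659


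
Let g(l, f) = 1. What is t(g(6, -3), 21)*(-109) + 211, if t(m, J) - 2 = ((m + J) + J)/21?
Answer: -4834/21 ≈ -230.19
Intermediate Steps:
t(m, J) = 2 + m/21 + 2*J/21 (t(m, J) = 2 + ((m + J) + J)/21 = 2 + ((J + m) + J)*(1/21) = 2 + (m + 2*J)*(1/21) = 2 + (m/21 + 2*J/21) = 2 + m/21 + 2*J/21)
t(g(6, -3), 21)*(-109) + 211 = (2 + (1/21)*1 + (2/21)*21)*(-109) + 211 = (2 + 1/21 + 2)*(-109) + 211 = (85/21)*(-109) + 211 = -9265/21 + 211 = -4834/21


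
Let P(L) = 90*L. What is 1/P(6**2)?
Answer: 1/3240 ≈ 0.00030864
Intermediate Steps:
1/P(6**2) = 1/(90*6**2) = 1/(90*36) = 1/3240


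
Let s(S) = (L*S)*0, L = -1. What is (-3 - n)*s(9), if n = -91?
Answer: 0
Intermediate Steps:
s(S) = 0 (s(S) = -S*0 = 0)
(-3 - n)*s(9) = (-3 - 1*(-91))*0 = (-3 + 91)*0 = 88*0 = 0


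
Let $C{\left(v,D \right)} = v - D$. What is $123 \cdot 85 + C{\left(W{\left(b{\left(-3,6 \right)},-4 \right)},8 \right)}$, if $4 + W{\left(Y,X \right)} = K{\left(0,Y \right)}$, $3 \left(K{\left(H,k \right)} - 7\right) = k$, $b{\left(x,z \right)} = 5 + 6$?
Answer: $\frac{31361}{3} \approx 10454.0$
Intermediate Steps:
$b{\left(x,z \right)} = 11$
$K{\left(H,k \right)} = 7 + \frac{k}{3}$
$W{\left(Y,X \right)} = 3 + \frac{Y}{3}$ ($W{\left(Y,X \right)} = -4 + \left(7 + \frac{Y}{3}\right) = 3 + \frac{Y}{3}$)
$123 \cdot 85 + C{\left(W{\left(b{\left(-3,6 \right)},-4 \right)},8 \right)} = 123 \cdot 85 + \left(\left(3 + \frac{1}{3} \cdot 11\right) - 8\right) = 10455 + \left(\left(3 + \frac{11}{3}\right) - 8\right) = 10455 + \left(\frac{20}{3} - 8\right) = 10455 - \frac{4}{3} = \frac{31361}{3}$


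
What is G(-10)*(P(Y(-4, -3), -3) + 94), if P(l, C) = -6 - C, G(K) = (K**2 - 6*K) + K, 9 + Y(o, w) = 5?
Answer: 13650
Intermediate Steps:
Y(o, w) = -4 (Y(o, w) = -9 + 5 = -4)
G(K) = K**2 - 5*K
G(-10)*(P(Y(-4, -3), -3) + 94) = (-10*(-5 - 10))*((-6 - 1*(-3)) + 94) = (-10*(-15))*((-6 + 3) + 94) = 150*(-3 + 94) = 150*91 = 13650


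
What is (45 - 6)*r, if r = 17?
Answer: 663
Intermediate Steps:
(45 - 6)*r = (45 - 6)*17 = 39*17 = 663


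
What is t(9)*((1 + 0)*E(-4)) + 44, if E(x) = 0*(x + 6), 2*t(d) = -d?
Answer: 44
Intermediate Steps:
t(d) = -d/2 (t(d) = (-d)/2 = -d/2)
E(x) = 0 (E(x) = 0*(6 + x) = 0)
t(9)*((1 + 0)*E(-4)) + 44 = (-½*9)*((1 + 0)*0) + 44 = -9*0/2 + 44 = -9/2*0 + 44 = 0 + 44 = 44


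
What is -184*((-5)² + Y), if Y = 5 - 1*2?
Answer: -5152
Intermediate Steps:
Y = 3 (Y = 5 - 2 = 3)
-184*((-5)² + Y) = -184*((-5)² + 3) = -184*(25 + 3) = -184*28 = -46*112 = -5152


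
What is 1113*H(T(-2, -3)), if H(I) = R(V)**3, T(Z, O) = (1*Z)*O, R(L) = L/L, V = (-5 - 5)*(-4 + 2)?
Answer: 1113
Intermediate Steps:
V = 20 (V = -10*(-2) = 20)
R(L) = 1
T(Z, O) = O*Z (T(Z, O) = Z*O = O*Z)
H(I) = 1 (H(I) = 1**3 = 1)
1113*H(T(-2, -3)) = 1113*1 = 1113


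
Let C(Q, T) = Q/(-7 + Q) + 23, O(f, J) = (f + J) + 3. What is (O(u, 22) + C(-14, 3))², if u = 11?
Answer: 32041/9 ≈ 3560.1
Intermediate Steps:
O(f, J) = 3 + J + f (O(f, J) = (J + f) + 3 = 3 + J + f)
C(Q, T) = 23 + Q/(-7 + Q) (C(Q, T) = Q/(-7 + Q) + 23 = 23 + Q/(-7 + Q))
(O(u, 22) + C(-14, 3))² = ((3 + 22 + 11) + (-161 + 24*(-14))/(-7 - 14))² = (36 + (-161 - 336)/(-21))² = (36 - 1/21*(-497))² = (36 + 71/3)² = (179/3)² = 32041/9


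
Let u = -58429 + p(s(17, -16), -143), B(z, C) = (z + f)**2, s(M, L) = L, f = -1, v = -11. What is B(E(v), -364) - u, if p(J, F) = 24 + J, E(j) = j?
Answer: 58565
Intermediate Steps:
B(z, C) = (-1 + z)**2 (B(z, C) = (z - 1)**2 = (-1 + z)**2)
u = -58421 (u = -58429 + (24 - 16) = -58429 + 8 = -58421)
B(E(v), -364) - u = (-1 - 11)**2 - 1*(-58421) = (-12)**2 + 58421 = 144 + 58421 = 58565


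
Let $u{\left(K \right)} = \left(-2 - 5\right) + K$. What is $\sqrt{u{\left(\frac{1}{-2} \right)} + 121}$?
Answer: $\frac{\sqrt{454}}{2} \approx 10.654$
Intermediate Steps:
$u{\left(K \right)} = -7 + K$
$\sqrt{u{\left(\frac{1}{-2} \right)} + 121} = \sqrt{\left(-7 + \frac{1}{-2}\right) + 121} = \sqrt{\left(-7 - \frac{1}{2}\right) + 121} = \sqrt{- \frac{15}{2} + 121} = \sqrt{\frac{227}{2}} = \frac{\sqrt{454}}{2}$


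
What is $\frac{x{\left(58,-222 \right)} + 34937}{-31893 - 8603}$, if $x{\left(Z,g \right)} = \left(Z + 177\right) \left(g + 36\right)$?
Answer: $\frac{8773}{40496} \approx 0.21664$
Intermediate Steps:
$x{\left(Z,g \right)} = \left(36 + g\right) \left(177 + Z\right)$ ($x{\left(Z,g \right)} = \left(177 + Z\right) \left(36 + g\right) = \left(36 + g\right) \left(177 + Z\right)$)
$\frac{x{\left(58,-222 \right)} + 34937}{-31893 - 8603} = \frac{\left(6372 + 36 \cdot 58 + 177 \left(-222\right) + 58 \left(-222\right)\right) + 34937}{-31893 - 8603} = \frac{\left(6372 + 2088 - 39294 - 12876\right) + 34937}{-40496} = \left(-43710 + 34937\right) \left(- \frac{1}{40496}\right) = \left(-8773\right) \left(- \frac{1}{40496}\right) = \frac{8773}{40496}$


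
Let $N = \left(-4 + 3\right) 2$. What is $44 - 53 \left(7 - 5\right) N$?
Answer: $256$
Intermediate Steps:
$N = -2$ ($N = \left(-1\right) 2 = -2$)
$44 - 53 \left(7 - 5\right) N = 44 - 53 \left(7 - 5\right) \left(-2\right) = 44 - 53 \cdot 2 \left(-2\right) = 44 - -212 = 44 + 212 = 256$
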